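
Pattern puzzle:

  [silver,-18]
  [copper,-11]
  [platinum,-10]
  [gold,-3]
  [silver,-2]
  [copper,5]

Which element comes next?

[platinum,6]

Metal: silver, copper, platinum, gold, silver, copper → platinum (repeats silver → copper → platinum → gold).
Second entry — alternating steps +7, +1, +7, +1, …: -18, -11, -10, -3, -2, 5 → 6.
Putting it together: [platinum,6].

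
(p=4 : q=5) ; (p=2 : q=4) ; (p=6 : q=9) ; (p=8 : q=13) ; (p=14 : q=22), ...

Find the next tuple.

P: each term is the sum of the two before it; 4, 2, 6, 8, 14 → 22.
Q — each term is the sum of the two before it: 5, 4, 9, 13, 22 → 35.
So the next tuple is (p=22 : q=35).

(p=22 : q=35)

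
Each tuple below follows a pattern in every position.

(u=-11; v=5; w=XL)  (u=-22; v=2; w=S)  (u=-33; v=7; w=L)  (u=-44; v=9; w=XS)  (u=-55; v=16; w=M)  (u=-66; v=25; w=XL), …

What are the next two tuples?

U: −11 each step; -11, -22, -33, -44, -55, -66 → -77 → -88.
V goes 5, 2, 7, 9, 16, 25 → 41 → 66 (each term is the sum of the two before it).
W — repeats XL → S → L → XS → M: XL, S, L, XS, M, XL → S → L.
So the next two tuples are (u=-77; v=41; w=S) and (u=-88; v=66; w=L).

(u=-77; v=41; w=S), (u=-88; v=66; w=L)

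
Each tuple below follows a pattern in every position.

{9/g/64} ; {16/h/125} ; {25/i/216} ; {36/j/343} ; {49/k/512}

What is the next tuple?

For the first value, perfect squares: 3², 4², 5², …: 9, 16, 25, 36, 49 → 64.
For the letter, letters move forward 1 place in the alphabet: g, h, i, j, k → l.
Third value goes 64, 125, 216, 343, 512 → 729 (perfect cubes: 4³, 5³, 6³, …).
So the next tuple is {64/l/729}.

{64/l/729}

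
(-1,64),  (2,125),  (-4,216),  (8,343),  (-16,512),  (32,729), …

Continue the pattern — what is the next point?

For the first slot, ×(-2) each step: -1, 2, -4, 8, -16, 32 → -64.
For the second slot, perfect cubes: 4³, 5³, 6³, …: 64, 125, 216, 343, 512, 729 → 1000.
Combining the parts gives (-64,1000).

(-64,1000)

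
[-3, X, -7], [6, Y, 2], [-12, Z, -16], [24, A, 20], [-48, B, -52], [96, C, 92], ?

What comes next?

[-192, D, -196]

First part: ×(-2) each step; -3, 6, -12, 24, -48, 96 → -192.
For the letter, letters move forward 1 place in the alphabet, wrapping Z→A: X, Y, Z, A, B, C → D.
Third part: -7, 2, -16, 20, -52, 92 → -196 (always 4 less than the first part).
So the next element is [-192, D, -196].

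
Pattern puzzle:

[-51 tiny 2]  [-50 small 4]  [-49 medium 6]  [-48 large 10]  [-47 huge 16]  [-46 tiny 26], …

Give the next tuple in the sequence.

First slot goes -51, -50, -49, -48, -47, -46 → -45 (+1 each step).
Size: repeats tiny → small → medium → large → huge; tiny, small, medium, large, huge, tiny → small.
Third slot goes 2, 4, 6, 10, 16, 26 → 42 (each term is the sum of the two before it).
Putting it together: [-45 small 42].

[-45 small 42]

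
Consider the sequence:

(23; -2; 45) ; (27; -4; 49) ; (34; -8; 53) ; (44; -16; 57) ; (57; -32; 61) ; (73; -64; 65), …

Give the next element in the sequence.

For the first slot, differences are 4, 7, 10, … (increasing by 3 each time): 23, 27, 34, 44, 57, 73 → 92.
For the second slot, ×2 each step: -2, -4, -8, -16, -32, -64 → -128.
Third slot — +4 each step: 45, 49, 53, 57, 61, 65 → 69.
Putting it together: (92; -128; 69).

(92; -128; 69)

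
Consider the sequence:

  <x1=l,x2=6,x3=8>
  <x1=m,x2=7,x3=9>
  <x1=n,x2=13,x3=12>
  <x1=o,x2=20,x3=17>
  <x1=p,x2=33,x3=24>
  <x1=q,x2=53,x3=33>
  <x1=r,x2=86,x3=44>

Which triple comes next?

X1: letters move forward 1 place in the alphabet; l, m, n, o, p, q, r → s.
For the x2, each term is the sum of the two before it: 6, 7, 13, 20, 33, 53, 86 → 139.
X3: differences are 1, 3, 5, … (increasing by 2 each time), so 8, 9, 12, 17, 24, 33, 44 → 57.
So the next triple is <x1=s,x2=139,x3=57>.

<x1=s,x2=139,x3=57>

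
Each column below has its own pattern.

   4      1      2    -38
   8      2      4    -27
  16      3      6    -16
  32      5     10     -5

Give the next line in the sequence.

64  8  16  6

First component: ×2 each step; 4, 8, 16, 32 → 64.
Second component — each term is the sum of the two before it: 1, 2, 3, 5 → 8.
For the third component, each term is the sum of the two before it: 2, 4, 6, 10 → 16.
Fourth component: -38, -27, -16, -5 → 6 (+11 each step).
So the next line is 64  8  16  6.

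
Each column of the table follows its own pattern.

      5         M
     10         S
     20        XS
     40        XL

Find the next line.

80  L

For the first component, ×2 each step: 5, 10, 20, 40 → 80.
For the size, runs backward through clothing sizes XS→XL: M, S, XS, XL → L.
Putting it together: 80  L.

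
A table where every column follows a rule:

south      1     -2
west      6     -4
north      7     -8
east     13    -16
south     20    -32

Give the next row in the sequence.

west  33  -64

For the direction, repeats south → west → north → east: south, west, north, east, south → west.
Second component goes 1, 6, 7, 13, 20 → 33 (each term is the sum of the two before it).
Third component: ×2 each step; -2, -4, -8, -16, -32 → -64.
Combining the parts gives west  33  -64.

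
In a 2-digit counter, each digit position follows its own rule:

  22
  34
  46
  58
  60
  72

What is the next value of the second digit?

4

Second digit: +2 each step, mod 10; 2, 4, 6, 8, 0, 2 → 4.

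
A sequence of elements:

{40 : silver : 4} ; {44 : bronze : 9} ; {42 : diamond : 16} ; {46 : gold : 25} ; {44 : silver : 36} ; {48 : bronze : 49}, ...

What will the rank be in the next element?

First slot: alternating steps +4, −2, +4, −2, …, so 40, 44, 42, 46, 44, 48 → 46.
Rank goes silver, bronze, diamond, gold, silver, bronze → diamond (repeats silver → bronze → diamond → gold).
Third slot: 4, 9, 16, 25, 36, 49 → 64 (perfect squares: 2², 3², 4², …).

diamond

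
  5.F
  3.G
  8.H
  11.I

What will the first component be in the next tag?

First component: 5, 3, 8, 11 → 19 (each term is the sum of the two before it).
Letter — letters move forward 1 place in the alphabet: F, G, H, I → J.

19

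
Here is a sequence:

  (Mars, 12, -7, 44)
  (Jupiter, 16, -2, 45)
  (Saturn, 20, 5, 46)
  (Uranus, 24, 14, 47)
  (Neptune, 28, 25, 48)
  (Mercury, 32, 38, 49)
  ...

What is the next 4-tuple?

(Venus, 36, 53, 50)

Planet — runs through the planets Mercury→Neptune: Mars, Jupiter, Saturn, Uranus, Neptune, Mercury → Venus.
Second slot: 12, 16, 20, 24, 28, 32 → 36 (+4 each step).
For the third slot, differences are 5, 7, 9, … (increasing by 2 each time): -7, -2, 5, 14, 25, 38 → 53.
Fourth slot: 44, 45, 46, 47, 48, 49 → 50 (+1 each step).
So the next 4-tuple is (Venus, 36, 53, 50).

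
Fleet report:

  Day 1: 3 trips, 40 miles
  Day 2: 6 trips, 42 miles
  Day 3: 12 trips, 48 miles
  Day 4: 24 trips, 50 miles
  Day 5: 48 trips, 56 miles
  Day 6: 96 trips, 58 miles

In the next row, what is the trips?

192

For the trips, ×2 each step: 3, 6, 12, 24, 48, 96 → 192.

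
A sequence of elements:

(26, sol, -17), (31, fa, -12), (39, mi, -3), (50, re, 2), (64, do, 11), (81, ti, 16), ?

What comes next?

(101, la, 25)

First part goes 26, 31, 39, 50, 64, 81 → 101 (differences are 5, 8, 11, … (increasing by 3 each time)).
Note: runs backward through the solfège scale do→ti, so sol, fa, mi, re, do, ti → la.
Third part: -17, -12, -3, 2, 11, 16 → 25 (alternating steps +5, +9, +5, +9, …).
Combining the parts gives (101, la, 25).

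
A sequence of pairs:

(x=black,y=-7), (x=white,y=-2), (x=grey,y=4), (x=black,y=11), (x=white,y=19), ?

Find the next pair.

For the x, repeats black → white → grey: black, white, grey, black, white → grey.
Y: differences are 5, 6, 7, … (increasing by 1 each time), so -7, -2, 4, 11, 19 → 28.
Putting it together: (x=grey,y=28).

(x=grey,y=28)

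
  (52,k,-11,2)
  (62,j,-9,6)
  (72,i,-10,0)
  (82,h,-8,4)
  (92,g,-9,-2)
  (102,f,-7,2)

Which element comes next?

First value — +10 each step: 52, 62, 72, 82, 92, 102 → 112.
Letter: letters move back 1 place in the alphabet; k, j, i, h, g, f → e.
Third value: alternating steps +2, −1, +2, −1, …; -11, -9, -10, -8, -9, -7 → -8.
Fourth value: alternating steps +4, −6, +4, −6, …; 2, 6, 0, 4, -2, 2 → -4.
Putting it together: (112,e,-8,-4).

(112,e,-8,-4)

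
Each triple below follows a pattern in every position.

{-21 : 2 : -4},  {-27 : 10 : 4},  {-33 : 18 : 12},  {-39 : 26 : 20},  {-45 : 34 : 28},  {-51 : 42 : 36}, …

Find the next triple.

{-57 : 50 : 44}

First slot: −6 each step, so -21, -27, -33, -39, -45, -51 → -57.
Second slot: +8 each step, so 2, 10, 18, 26, 34, 42 → 50.
Third slot — +8 each step: -4, 4, 12, 20, 28, 36 → 44.
Putting it together: {-57 : 50 : 44}.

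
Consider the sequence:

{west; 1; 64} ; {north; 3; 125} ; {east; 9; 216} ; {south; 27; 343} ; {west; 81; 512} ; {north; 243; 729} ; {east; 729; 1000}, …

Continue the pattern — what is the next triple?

Direction — repeats west → north → east → south: west, north, east, south, west, north, east → south.
Second component: 1, 3, 9, 27, 81, 243, 729 → 2187 (×3 each step).
Third component goes 64, 125, 216, 343, 512, 729, 1000 → 1331 (perfect cubes: 4³, 5³, 6³, …).
Combining the parts gives {south; 2187; 1331}.

{south; 2187; 1331}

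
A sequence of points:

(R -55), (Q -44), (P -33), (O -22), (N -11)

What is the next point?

Letter: letters move back 1 place in the alphabet; R, Q, P, O, N → M.
Second slot: +11 each step, so -55, -44, -33, -22, -11 → 0.
Putting it together: (M 0).

(M 0)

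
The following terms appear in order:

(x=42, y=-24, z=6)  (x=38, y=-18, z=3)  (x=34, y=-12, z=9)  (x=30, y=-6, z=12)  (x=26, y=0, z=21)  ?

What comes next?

(x=22, y=6, z=33)

X goes 42, 38, 34, 30, 26 → 22 (−4 each step).
Y: +6 each step, so -24, -18, -12, -6, 0 → 6.
Z — each term is the sum of the two before it: 6, 3, 9, 12, 21 → 33.
Combining the parts gives (x=22, y=6, z=33).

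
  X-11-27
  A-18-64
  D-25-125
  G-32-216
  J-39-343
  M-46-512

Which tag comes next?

Letter: X, A, D, G, J, M → P (letters move forward 3 places in the alphabet, wrapping Z→A).
Second component — +7 each step: 11, 18, 25, 32, 39, 46 → 53.
Third component: 27, 64, 125, 216, 343, 512 → 729 (perfect cubes: 3³, 4³, 5³, …).
Putting it together: P-53-729.

P-53-729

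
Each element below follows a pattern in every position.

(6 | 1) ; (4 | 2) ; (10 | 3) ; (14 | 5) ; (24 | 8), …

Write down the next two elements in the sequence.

(38 | 13), (62 | 21)

First part goes 6, 4, 10, 14, 24 → 38 → 62 (each term is the sum of the two before it).
Second part: each term is the sum of the two before it, so 1, 2, 3, 5, 8 → 13 → 21.
So the next two elements are (38 | 13) and (62 | 21).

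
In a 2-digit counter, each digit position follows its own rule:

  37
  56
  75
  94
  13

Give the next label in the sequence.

First digit: +2 each step, mod 10; 3, 5, 7, 9, 1 → 3.
Second digit: −1 each step, mod 10; 7, 6, 5, 4, 3 → 2.
So the next label is 32.

32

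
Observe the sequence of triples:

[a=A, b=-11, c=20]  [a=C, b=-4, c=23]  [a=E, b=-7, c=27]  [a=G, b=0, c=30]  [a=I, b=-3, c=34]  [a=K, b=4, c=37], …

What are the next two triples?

A — letters move forward 2 places in the alphabet: A, C, E, G, I, K → M → O.
For the b, alternating steps +7, −3, +7, −3, …: -11, -4, -7, 0, -3, 4 → 1 → 8.
C goes 20, 23, 27, 30, 34, 37 → 41 → 44 (alternating steps +3, +4, +3, +4, …).
So the next two triples are [a=M, b=1, c=41] and [a=O, b=8, c=44].

[a=M, b=1, c=41], [a=O, b=8, c=44]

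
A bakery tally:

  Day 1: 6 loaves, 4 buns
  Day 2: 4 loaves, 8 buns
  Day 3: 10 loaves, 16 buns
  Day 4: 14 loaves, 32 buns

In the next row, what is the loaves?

Loaves: each term is the sum of the two before it; 6, 4, 10, 14 → 24.
For the buns, ×2 each step: 4, 8, 16, 32 → 64.

24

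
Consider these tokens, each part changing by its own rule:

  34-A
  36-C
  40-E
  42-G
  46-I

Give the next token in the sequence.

First component: 34, 36, 40, 42, 46 → 48 (alternating steps +2, +4, +2, +4, …).
For the letter, letters move forward 2 places in the alphabet: A, C, E, G, I → K.
Combining the parts gives 48-K.

48-K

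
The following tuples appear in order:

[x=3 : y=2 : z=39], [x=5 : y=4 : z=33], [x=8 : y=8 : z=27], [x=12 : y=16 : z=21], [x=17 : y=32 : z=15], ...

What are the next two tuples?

X: 3, 5, 8, 12, 17 → 23 → 30 (differences are 2, 3, 4, … (increasing by 1 each time)).
For the y, ×2 each step: 2, 4, 8, 16, 32 → 64 → 128.
Z goes 39, 33, 27, 21, 15 → 9 → 3 (−6 each step).
Putting the parts together: [x=23 : y=64 : z=9] and then [x=30 : y=128 : z=3].

[x=23 : y=64 : z=9], [x=30 : y=128 : z=3]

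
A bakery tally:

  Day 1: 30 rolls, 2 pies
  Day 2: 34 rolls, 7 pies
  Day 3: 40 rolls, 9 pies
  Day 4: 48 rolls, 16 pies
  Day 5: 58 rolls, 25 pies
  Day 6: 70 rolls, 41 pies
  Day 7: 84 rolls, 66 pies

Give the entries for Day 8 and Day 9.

100 rolls, 107 pies; 118 rolls, 173 pies

For the rolls, differences are 4, 6, 8, … (increasing by 2 each time): 30, 34, 40, 48, 58, 70, 84 → 100 → 118.
Pies: each term is the sum of the two before it, so 2, 7, 9, 16, 25, 41, 66 → 107 → 173.
Putting the parts together: 100 rolls, 107 pies and then 118 rolls, 173 pies.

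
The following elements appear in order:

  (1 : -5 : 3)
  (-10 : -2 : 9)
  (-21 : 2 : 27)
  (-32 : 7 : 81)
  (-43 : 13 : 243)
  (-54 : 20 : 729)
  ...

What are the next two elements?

(-65 : 28 : 2187), (-76 : 37 : 6561)

First coordinate — −11 each step: 1, -10, -21, -32, -43, -54 → -65 → -76.
Second coordinate: -5, -2, 2, 7, 13, 20 → 28 → 37 (differences are 3, 4, 5, … (increasing by 1 each time)).
For the third coordinate, ×3 each step: 3, 9, 27, 81, 243, 729 → 2187 → 6561.
So the next two elements are (-65 : 28 : 2187) and (-76 : 37 : 6561).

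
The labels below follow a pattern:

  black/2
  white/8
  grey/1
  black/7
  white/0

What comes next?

For the shade, repeats black → white → grey: black, white, grey, black, white → grey.
For the second component, alternating steps +6, −7, +6, −7, …: 2, 8, 1, 7, 0 → 6.
Putting it together: grey/6.

grey/6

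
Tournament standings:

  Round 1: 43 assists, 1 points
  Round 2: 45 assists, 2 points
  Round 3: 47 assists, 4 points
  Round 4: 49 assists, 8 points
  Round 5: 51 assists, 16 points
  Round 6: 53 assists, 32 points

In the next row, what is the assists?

55

Assists: +2 each step, so 43, 45, 47, 49, 51, 53 → 55.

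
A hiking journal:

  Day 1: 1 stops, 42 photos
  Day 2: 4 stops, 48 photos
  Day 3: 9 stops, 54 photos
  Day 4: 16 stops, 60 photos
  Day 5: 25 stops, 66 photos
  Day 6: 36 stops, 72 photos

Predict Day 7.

Stops goes 1, 4, 9, 16, 25, 36 → 49 (perfect squares: 1², 2², 3², …).
Photos — +6 each step: 42, 48, 54, 60, 66, 72 → 78.
So the next row is 49 stops, 78 photos.

49 stops, 78 photos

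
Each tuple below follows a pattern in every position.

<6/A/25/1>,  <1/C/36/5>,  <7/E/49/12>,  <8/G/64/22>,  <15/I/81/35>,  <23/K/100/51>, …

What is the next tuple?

First slot: each term is the sum of the two before it, so 6, 1, 7, 8, 15, 23 → 38.
Letter goes A, C, E, G, I, K → M (letters move forward 2 places in the alphabet).
Third slot: 25, 36, 49, 64, 81, 100 → 121 (perfect squares: 5², 6², 7², …).
Fourth slot: differences are 4, 7, 10, … (increasing by 3 each time), so 1, 5, 12, 22, 35, 51 → 70.
Combining the parts gives <38/M/121/70>.

<38/M/121/70>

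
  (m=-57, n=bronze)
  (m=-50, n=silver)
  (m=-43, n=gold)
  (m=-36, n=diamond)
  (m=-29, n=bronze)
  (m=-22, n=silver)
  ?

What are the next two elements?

(m=-15, n=gold), (m=-8, n=diamond)

M: +7 each step, so -57, -50, -43, -36, -29, -22 → -15 → -8.
N goes bronze, silver, gold, diamond, bronze, silver → gold → diamond (repeats bronze → silver → gold → diamond).
Putting the parts together: (m=-15, n=gold) and then (m=-8, n=diamond).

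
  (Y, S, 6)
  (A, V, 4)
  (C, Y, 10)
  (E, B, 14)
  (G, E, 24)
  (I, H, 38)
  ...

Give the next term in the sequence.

(K, K, 62)

For the first letter, letters move forward 2 places in the alphabet, wrapping Z→A: Y, A, C, E, G, I → K.
For the second letter, letters move forward 3 places in the alphabet, wrapping Z→A: S, V, Y, B, E, H → K.
Third coordinate: each term is the sum of the two before it, so 6, 4, 10, 14, 24, 38 → 62.
So the next term is (K, K, 62).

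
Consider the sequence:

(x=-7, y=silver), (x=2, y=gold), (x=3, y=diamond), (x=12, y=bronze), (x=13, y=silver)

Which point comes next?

(x=22, y=gold)

X goes -7, 2, 3, 12, 13 → 22 (alternating steps +9, +1, +9, +1, …).
Y goes silver, gold, diamond, bronze, silver → gold (repeats silver → gold → diamond → bronze).
Putting it together: (x=22, y=gold).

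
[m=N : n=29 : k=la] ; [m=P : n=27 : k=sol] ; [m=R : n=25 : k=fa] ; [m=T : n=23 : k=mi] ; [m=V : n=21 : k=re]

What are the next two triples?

[m=X : n=19 : k=do], [m=Z : n=17 : k=ti]

M — letters move forward 2 places in the alphabet: N, P, R, T, V → X → Z.
N: 29, 27, 25, 23, 21 → 19 → 17 (−2 each step).
K: la, sol, fa, mi, re → do → ti (runs backward through the solfège scale do→ti).
Putting the parts together: [m=X : n=19 : k=do] and then [m=Z : n=17 : k=ti].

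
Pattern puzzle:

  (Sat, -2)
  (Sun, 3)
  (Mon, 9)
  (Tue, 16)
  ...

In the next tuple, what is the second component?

Day: Sat, Sun, Mon, Tue → Wed (runs through the weekdays Mon→Sun).
Second component: differences are 5, 6, 7, … (increasing by 1 each time); -2, 3, 9, 16 → 24.

24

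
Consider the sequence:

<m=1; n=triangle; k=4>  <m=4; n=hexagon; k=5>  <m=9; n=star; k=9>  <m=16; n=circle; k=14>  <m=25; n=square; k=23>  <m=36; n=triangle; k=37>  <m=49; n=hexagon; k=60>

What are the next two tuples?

<m=64; n=star; k=97>, <m=81; n=circle; k=157>

M goes 1, 4, 9, 16, 25, 36, 49 → 64 → 81 (perfect squares: 1², 2², 3², …).
N goes triangle, hexagon, star, circle, square, triangle, hexagon → star → circle (repeats triangle → hexagon → star → circle → square).
K goes 4, 5, 9, 14, 23, 37, 60 → 97 → 157 (each term is the sum of the two before it).
So the next two tuples are <m=64; n=star; k=97> and <m=81; n=circle; k=157>.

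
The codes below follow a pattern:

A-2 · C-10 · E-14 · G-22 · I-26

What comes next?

K-34

Letter: letters move forward 2 places in the alphabet, so A, C, E, G, I → K.
Second component — alternating steps +8, +4, +8, +4, …: 2, 10, 14, 22, 26 → 34.
Putting it together: K-34.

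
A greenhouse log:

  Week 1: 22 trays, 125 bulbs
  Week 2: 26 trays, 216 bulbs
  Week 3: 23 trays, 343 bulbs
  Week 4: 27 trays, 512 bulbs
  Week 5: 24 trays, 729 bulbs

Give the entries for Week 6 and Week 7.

For the trays, alternating steps +4, −3, +4, −3, …: 22, 26, 23, 27, 24 → 28 → 25.
For the bulbs, perfect cubes: 5³, 6³, 7³, …: 125, 216, 343, 512, 729 → 1000 → 1331.
So the next two lines are 28 trays, 1000 bulbs and 25 trays, 1331 bulbs.

28 trays, 1000 bulbs; 25 trays, 1331 bulbs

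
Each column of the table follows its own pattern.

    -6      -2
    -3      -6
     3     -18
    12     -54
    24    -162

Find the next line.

First component: -6, -3, 3, 12, 24 → 39 (differences are 3, 6, 9, … (increasing by 3 each time)).
Second component: -2, -6, -18, -54, -162 → -486 (×3 each step).
So the next line is 39  -486.

39  -486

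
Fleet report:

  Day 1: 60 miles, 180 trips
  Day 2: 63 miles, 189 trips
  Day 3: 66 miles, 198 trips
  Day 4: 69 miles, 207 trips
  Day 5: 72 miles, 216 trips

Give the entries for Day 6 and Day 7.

75 miles, 225 trips; 78 miles, 234 trips

Miles goes 60, 63, 66, 69, 72 → 75 → 78 (+3 each step).
Trips: always 3 × the miles; 180, 189, 198, 207, 216 → 225 → 234.
So the next two records are 75 miles, 225 trips and 78 miles, 234 trips.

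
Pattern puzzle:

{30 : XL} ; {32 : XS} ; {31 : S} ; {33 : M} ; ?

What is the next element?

{32 : L}

First coordinate: alternating steps +2, −1, +2, −1, …, so 30, 32, 31, 33 → 32.
Size goes XL, XS, S, M → L (runs through clothing sizes XS→XL).
So the next element is {32 : L}.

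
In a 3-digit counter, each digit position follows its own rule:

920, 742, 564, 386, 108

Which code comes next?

920

For the first digit, −2 each step, mod 10: 9, 7, 5, 3, 1 → 9.
Second digit: +2 each step, mod 10; 2, 4, 6, 8, 0 → 2.
Third digit: +2 each step, mod 10; 0, 2, 4, 6, 8 → 0.
Combining the parts gives 920.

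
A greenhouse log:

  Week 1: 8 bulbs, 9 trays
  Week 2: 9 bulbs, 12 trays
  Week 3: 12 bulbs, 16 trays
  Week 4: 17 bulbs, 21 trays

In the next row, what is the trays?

27

Bulbs: differences are 1, 3, 5, … (increasing by 2 each time); 8, 9, 12, 17 → 24.
Trays: 9, 12, 16, 21 → 27 (differences are 3, 4, 5, … (increasing by 1 each time)).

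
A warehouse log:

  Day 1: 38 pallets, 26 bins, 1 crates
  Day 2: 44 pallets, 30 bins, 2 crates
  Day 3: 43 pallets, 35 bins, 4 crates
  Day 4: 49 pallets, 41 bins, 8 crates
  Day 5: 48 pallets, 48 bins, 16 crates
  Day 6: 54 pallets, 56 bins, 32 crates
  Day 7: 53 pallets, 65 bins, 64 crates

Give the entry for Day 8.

59 pallets, 75 bins, 128 crates

Pallets goes 38, 44, 43, 49, 48, 54, 53 → 59 (alternating steps +6, −1, +6, −1, …).
Bins: 26, 30, 35, 41, 48, 56, 65 → 75 (differences are 4, 5, 6, … (increasing by 1 each time)).
Crates: 1, 2, 4, 8, 16, 32, 64 → 128 (×2 each step).
So the next row is 59 pallets, 75 bins, 128 crates.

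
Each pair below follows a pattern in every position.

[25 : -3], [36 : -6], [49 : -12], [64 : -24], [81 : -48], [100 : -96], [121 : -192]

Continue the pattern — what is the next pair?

First component: 25, 36, 49, 64, 81, 100, 121 → 144 (perfect squares: 5², 6², 7², …).
Second component: ×2 each step; -3, -6, -12, -24, -48, -96, -192 → -384.
Putting it together: [144 : -384].

[144 : -384]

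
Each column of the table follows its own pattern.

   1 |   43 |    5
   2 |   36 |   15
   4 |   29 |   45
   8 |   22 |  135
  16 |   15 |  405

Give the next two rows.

32  8  1215; 64  1  3645

For the first component, ×2 each step: 1, 2, 4, 8, 16 → 32 → 64.
Second component — −7 each step: 43, 36, 29, 22, 15 → 8 → 1.
Third component: 5, 15, 45, 135, 405 → 1215 → 3645 (×3 each step).
Putting the parts together: 32  8  1215 and then 64  1  3645.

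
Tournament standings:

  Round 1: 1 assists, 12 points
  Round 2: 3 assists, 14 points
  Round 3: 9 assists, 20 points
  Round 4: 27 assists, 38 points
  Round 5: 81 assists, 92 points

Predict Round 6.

For the assists, ×3 each step: 1, 3, 9, 27, 81 → 243.
For the points, always 11 more than the assists: 12, 14, 20, 38, 92 → 254.
Combining the parts gives 243 assists, 254 points.

243 assists, 254 points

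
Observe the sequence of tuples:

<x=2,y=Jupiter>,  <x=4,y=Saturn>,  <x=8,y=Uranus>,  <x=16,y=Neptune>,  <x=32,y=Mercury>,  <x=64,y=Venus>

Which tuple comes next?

<x=128,y=Earth>

For the x, ×2 each step: 2, 4, 8, 16, 32, 64 → 128.
Y: Jupiter, Saturn, Uranus, Neptune, Mercury, Venus → Earth (runs through the planets Mercury→Neptune).
So the next tuple is <x=128,y=Earth>.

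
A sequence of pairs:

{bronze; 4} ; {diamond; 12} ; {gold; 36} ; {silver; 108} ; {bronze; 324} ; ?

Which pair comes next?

Rank — repeats bronze → diamond → gold → silver: bronze, diamond, gold, silver, bronze → diamond.
Second entry: ×3 each step; 4, 12, 36, 108, 324 → 972.
Putting it together: {diamond; 972}.

{diamond; 972}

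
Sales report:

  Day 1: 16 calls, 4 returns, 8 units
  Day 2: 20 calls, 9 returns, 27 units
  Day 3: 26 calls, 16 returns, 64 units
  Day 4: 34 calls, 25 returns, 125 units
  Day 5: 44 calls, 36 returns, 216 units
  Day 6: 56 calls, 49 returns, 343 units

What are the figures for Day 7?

70 calls, 64 returns, 512 units

Calls — differences are 4, 6, 8, … (increasing by 2 each time): 16, 20, 26, 34, 44, 56 → 70.
Returns: 4, 9, 16, 25, 36, 49 → 64 (perfect squares: 2², 3², 4², …).
Units — perfect cubes: 2³, 3³, 4³, …: 8, 27, 64, 125, 216, 343 → 512.
Combining the parts gives 70 calls, 64 returns, 512 units.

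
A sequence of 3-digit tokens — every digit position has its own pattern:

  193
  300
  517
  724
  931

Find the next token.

First digit goes 1, 3, 5, 7, 9 → 1 (+2 each step, mod 10).
Second digit: +1 each step, mod 10, so 9, 0, 1, 2, 3 → 4.
Third digit: 3, 0, 7, 4, 1 → 8 (−3 each step, mod 10).
So the next token is 148.

148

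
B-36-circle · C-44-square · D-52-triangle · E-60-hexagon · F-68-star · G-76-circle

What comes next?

Letter goes B, C, D, E, F, G → H (letters move forward 1 place in the alphabet).
Second component — +8 each step: 36, 44, 52, 60, 68, 76 → 84.
Shape: circle, square, triangle, hexagon, star, circle → square (repeats circle → square → triangle → hexagon → star).
Putting it together: H-84-square.

H-84-square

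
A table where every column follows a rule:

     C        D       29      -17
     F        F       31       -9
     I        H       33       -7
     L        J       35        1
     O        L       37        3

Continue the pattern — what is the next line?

R  N  39  11

First letter goes C, F, I, L, O → R (letters move forward 3 places in the alphabet).
For the second letter, letters move forward 2 places in the alphabet: D, F, H, J, L → N.
Third component: +2 each step, so 29, 31, 33, 35, 37 → 39.
Fourth component: alternating steps +8, +2, +8, +2, …, so -17, -9, -7, 1, 3 → 11.
Combining the parts gives R  N  39  11.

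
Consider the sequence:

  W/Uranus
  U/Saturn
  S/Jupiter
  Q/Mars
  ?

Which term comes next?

Letter: W, U, S, Q → O (letters move back 2 places in the alphabet).
Planet: runs backward through the planets Mercury→Neptune, so Uranus, Saturn, Jupiter, Mars → Earth.
So the next term is O/Earth.

O/Earth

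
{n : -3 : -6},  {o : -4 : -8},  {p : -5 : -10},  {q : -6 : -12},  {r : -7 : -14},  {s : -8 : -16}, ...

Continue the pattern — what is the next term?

Letter: letters move forward 1 place in the alphabet, so n, o, p, q, r, s → t.
Second coordinate: -3, -4, -5, -6, -7, -8 → -9 (−1 each step).
Third coordinate — always 2 × the second coordinate: -6, -8, -10, -12, -14, -16 → -18.
Putting it together: {t : -9 : -18}.

{t : -9 : -18}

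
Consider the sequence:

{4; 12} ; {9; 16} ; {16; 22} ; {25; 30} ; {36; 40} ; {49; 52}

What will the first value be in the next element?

First value: perfect squares: 2², 3², 4², …, so 4, 9, 16, 25, 36, 49 → 64.
Second value goes 12, 16, 22, 30, 40, 52 → 66 (differences are 4, 6, 8, … (increasing by 2 each time)).

64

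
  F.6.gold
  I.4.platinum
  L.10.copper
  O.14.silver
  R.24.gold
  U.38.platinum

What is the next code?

For the letter, letters move forward 3 places in the alphabet: F, I, L, O, R, U → X.
For the second component, each term is the sum of the two before it: 6, 4, 10, 14, 24, 38 → 62.
Metal — repeats gold → platinum → copper → silver: gold, platinum, copper, silver, gold, platinum → copper.
So the next code is X.62.copper.

X.62.copper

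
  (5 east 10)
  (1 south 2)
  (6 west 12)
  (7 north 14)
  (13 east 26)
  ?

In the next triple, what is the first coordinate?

First coordinate goes 5, 1, 6, 7, 13 → 20 (each term is the sum of the two before it).

20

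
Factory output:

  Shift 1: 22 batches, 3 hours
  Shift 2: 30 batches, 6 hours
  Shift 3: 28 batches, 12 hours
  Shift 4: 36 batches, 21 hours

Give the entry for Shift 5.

34 batches, 33 hours

Batches: 22, 30, 28, 36 → 34 (alternating steps +8, −2, +8, −2, …).
For the hours, differences are 3, 6, 9, … (increasing by 3 each time): 3, 6, 12, 21 → 33.
So the next record is 34 batches, 33 hours.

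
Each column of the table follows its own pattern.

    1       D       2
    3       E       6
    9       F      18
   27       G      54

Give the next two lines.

First component: ×3 each step, so 1, 3, 9, 27 → 81 → 243.
Letter — letters move forward 1 place in the alphabet: D, E, F, G → H → I.
Third component: 2, 6, 18, 54 → 162 → 486 (always 2 × the first component).
Putting the parts together: 81  H  162 and then 243  I  486.

81  H  162; 243  I  486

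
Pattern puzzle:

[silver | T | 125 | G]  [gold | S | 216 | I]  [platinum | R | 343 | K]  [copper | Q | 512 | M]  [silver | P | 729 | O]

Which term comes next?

[gold | O | 1000 | Q]

Metal — repeats silver → gold → platinum → copper: silver, gold, platinum, copper, silver → gold.
First letter: letters move back 1 place in the alphabet; T, S, R, Q, P → O.
For the third value, perfect cubes: 5³, 6³, 7³, …: 125, 216, 343, 512, 729 → 1000.
For the second letter, letters move forward 2 places in the alphabet: G, I, K, M, O → Q.
So the next term is [gold | O | 1000 | Q].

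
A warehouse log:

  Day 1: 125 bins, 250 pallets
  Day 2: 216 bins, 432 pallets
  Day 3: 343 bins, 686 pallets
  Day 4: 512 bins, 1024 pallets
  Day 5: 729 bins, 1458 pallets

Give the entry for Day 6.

Bins — perfect cubes: 5³, 6³, 7³, …: 125, 216, 343, 512, 729 → 1000.
Pallets — always 2 × the bins: 250, 432, 686, 1024, 1458 → 2000.
Combining the parts gives 1000 bins, 2000 pallets.

1000 bins, 2000 pallets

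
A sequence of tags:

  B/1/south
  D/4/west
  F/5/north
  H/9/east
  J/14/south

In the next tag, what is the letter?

L

Letter goes B, D, F, H, J → L (letters move forward 2 places in the alphabet).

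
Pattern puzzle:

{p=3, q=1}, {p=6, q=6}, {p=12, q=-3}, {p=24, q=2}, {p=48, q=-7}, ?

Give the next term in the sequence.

P: 3, 6, 12, 24, 48 → 96 (×2 each step).
Q goes 1, 6, -3, 2, -7 → -2 (alternating steps +5, −9, +5, −9, …).
Putting it together: {p=96, q=-2}.

{p=96, q=-2}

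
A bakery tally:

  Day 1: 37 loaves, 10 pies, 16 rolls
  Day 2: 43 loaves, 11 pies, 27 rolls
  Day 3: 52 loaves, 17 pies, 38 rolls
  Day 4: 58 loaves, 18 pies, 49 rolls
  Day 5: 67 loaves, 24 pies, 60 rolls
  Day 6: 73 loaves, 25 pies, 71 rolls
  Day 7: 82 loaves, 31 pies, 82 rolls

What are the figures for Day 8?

Loaves: alternating steps +6, +9, +6, +9, …; 37, 43, 52, 58, 67, 73, 82 → 88.
Pies: alternating steps +1, +6, +1, +6, …; 10, 11, 17, 18, 24, 25, 31 → 32.
Rolls: 16, 27, 38, 49, 60, 71, 82 → 93 (+11 each step).
Combining the parts gives 88 loaves, 32 pies, 93 rolls.

88 loaves, 32 pies, 93 rolls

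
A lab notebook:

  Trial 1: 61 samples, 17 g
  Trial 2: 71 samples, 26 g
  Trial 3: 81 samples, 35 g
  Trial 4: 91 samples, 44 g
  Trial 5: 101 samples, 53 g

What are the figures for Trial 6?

111 samples, 62 g

For the samples, +10 each step: 61, 71, 81, 91, 101 → 111.
G: 17, 26, 35, 44, 53 → 62 (+9 each step).
Combining the parts gives 111 samples, 62 g.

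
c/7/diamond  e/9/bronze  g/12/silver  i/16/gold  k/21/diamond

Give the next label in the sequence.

Letter: c, e, g, i, k → m (letters move forward 2 places in the alphabet).
Second component goes 7, 9, 12, 16, 21 → 27 (differences are 2, 3, 4, … (increasing by 1 each time)).
Rank: repeats diamond → bronze → silver → gold, so diamond, bronze, silver, gold, diamond → bronze.
Combining the parts gives m/27/bronze.

m/27/bronze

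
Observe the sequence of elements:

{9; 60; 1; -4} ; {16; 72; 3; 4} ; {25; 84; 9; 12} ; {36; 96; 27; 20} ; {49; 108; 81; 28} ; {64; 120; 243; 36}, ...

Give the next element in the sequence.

First coordinate: 9, 16, 25, 36, 49, 64 → 81 (perfect squares: 3², 4², 5², …).
Second coordinate: 60, 72, 84, 96, 108, 120 → 132 (+12 each step).
Third coordinate: ×3 each step, so 1, 3, 9, 27, 81, 243 → 729.
Fourth coordinate: +8 each step; -4, 4, 12, 20, 28, 36 → 44.
So the next element is {81; 132; 729; 44}.

{81; 132; 729; 44}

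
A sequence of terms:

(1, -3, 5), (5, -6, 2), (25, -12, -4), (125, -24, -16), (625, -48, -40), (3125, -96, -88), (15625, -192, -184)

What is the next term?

First coordinate: ×5 each step; 1, 5, 25, 125, 625, 3125, 15625 → 78125.
Second coordinate: ×2 each step; -3, -6, -12, -24, -48, -96, -192 → -384.
Third coordinate: 5, 2, -4, -16, -40, -88, -184 → -376 (always 8 more than the second coordinate).
Putting it together: (78125, -384, -376).

(78125, -384, -376)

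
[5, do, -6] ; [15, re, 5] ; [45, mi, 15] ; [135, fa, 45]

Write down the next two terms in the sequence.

First slot goes 5, 15, 45, 135 → 405 → 1215 (×3 each step).
Note: runs through the solfège scale do→ti; do, re, mi, fa → sol → la.
For the third slot, always the previous value of the first slot: -6, 5, 15, 45 → 135 → 405.
Putting the parts together: [405, sol, 135] and then [1215, la, 405].

[405, sol, 135], [1215, la, 405]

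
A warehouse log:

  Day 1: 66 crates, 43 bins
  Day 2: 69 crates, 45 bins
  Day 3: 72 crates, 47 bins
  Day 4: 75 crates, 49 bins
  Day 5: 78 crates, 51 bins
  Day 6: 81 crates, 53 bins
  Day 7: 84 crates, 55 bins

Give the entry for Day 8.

Crates goes 66, 69, 72, 75, 78, 81, 84 → 87 (+3 each step).
Bins: 43, 45, 47, 49, 51, 53, 55 → 57 (+2 each step).
So the next record is 87 crates, 57 bins.

87 crates, 57 bins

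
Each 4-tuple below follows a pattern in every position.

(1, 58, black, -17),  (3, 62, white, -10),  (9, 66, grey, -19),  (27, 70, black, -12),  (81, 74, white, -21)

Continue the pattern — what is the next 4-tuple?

(243, 78, grey, -14)

First entry — ×3 each step: 1, 3, 9, 27, 81 → 243.
For the second entry, +4 each step: 58, 62, 66, 70, 74 → 78.
Shade: repeats black → white → grey, so black, white, grey, black, white → grey.
Fourth entry: alternating steps +7, −9, +7, −9, …, so -17, -10, -19, -12, -21 → -14.
Putting it together: (243, 78, grey, -14).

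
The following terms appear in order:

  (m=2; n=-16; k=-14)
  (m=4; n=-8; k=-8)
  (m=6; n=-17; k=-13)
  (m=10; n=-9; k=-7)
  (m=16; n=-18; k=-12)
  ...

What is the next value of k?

K — alternating steps +6, −5, +6, −5, …: -14, -8, -13, -7, -12 → -6.

-6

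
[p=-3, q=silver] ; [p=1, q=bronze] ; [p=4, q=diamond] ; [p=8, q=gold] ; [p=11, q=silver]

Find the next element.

[p=15, q=bronze]

For the p, alternating steps +4, +3, +4, +3, …: -3, 1, 4, 8, 11 → 15.
Q: repeats silver → bronze → diamond → gold; silver, bronze, diamond, gold, silver → bronze.
Combining the parts gives [p=15, q=bronze].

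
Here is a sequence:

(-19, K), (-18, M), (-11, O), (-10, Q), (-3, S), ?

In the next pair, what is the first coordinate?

First coordinate: -19, -18, -11, -10, -3 → -2 (alternating steps +1, +7, +1, +7, …).

-2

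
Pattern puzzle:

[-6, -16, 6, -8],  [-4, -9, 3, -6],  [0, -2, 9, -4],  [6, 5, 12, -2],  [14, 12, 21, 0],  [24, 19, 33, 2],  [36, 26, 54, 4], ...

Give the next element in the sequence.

For the first slot, differences are 2, 4, 6, … (increasing by 2 each time): -6, -4, 0, 6, 14, 24, 36 → 50.
Second slot: +7 each step, so -16, -9, -2, 5, 12, 19, 26 → 33.
For the third slot, each term is the sum of the two before it: 6, 3, 9, 12, 21, 33, 54 → 87.
Fourth slot: +2 each step; -8, -6, -4, -2, 0, 2, 4 → 6.
Putting it together: [50, 33, 87, 6].

[50, 33, 87, 6]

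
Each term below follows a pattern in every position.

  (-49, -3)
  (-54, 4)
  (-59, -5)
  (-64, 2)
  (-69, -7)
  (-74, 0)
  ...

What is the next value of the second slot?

Second slot goes -3, 4, -5, 2, -7, 0 → -9 (alternating steps +7, −9, +7, −9, …).

-9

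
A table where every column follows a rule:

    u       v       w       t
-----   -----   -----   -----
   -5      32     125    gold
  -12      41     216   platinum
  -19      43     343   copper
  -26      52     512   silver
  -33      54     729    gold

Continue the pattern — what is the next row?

For the column u, −7 each step: -5, -12, -19, -26, -33 → -40.
Column v goes 32, 41, 43, 52, 54 → 63 (alternating steps +9, +2, +9, +2, …).
Column w — perfect cubes: 5³, 6³, 7³, …: 125, 216, 343, 512, 729 → 1000.
For the column t, repeats gold → platinum → copper → silver: gold, platinum, copper, silver, gold → platinum.
Combining the parts gives -40  63  1000  platinum.

-40  63  1000  platinum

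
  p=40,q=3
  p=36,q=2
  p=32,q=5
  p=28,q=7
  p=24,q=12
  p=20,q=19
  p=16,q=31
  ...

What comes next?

P: 40, 36, 32, 28, 24, 20, 16 → 12 (−4 each step).
Q — each term is the sum of the two before it: 3, 2, 5, 7, 12, 19, 31 → 50.
So the next point is p=12,q=50.

p=12,q=50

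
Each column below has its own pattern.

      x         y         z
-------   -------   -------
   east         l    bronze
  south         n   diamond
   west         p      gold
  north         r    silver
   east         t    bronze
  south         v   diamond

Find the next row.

west  x  gold

Column x: repeats east → south → west → north, so east, south, west, north, east, south → west.
Column y: letters move forward 2 places in the alphabet; l, n, p, r, t, v → x.
Column z goes bronze, diamond, gold, silver, bronze, diamond → gold (repeats bronze → diamond → gold → silver).
Putting it together: west  x  gold.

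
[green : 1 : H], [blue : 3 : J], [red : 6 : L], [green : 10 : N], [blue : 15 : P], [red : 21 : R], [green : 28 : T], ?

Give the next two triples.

For the colour, repeats green → blue → red: green, blue, red, green, blue, red, green → blue → red.
Second value: differences are 2, 3, 4, … (increasing by 1 each time); 1, 3, 6, 10, 15, 21, 28 → 36 → 45.
Letter goes H, J, L, N, P, R, T → V → X (letters move forward 2 places in the alphabet).
So the next two triples are [blue : 36 : V] and [red : 45 : X].

[blue : 36 : V], [red : 45 : X]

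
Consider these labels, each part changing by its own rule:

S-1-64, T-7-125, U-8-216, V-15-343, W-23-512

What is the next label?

X-38-729

For the letter, letters move forward 1 place in the alphabet: S, T, U, V, W → X.
For the second component, each term is the sum of the two before it: 1, 7, 8, 15, 23 → 38.
For the third component, perfect cubes: 4³, 5³, 6³, …: 64, 125, 216, 343, 512 → 729.
Combining the parts gives X-38-729.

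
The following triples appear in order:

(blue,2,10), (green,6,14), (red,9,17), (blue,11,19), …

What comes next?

(green,12,20)

Colour — repeats blue → green → red: blue, green, red, blue → green.
For the second component, differences are 4, 3, 2, … (decreasing by 1 each time): 2, 6, 9, 11 → 12.
Third component — always 8 more than the second component: 10, 14, 17, 19 → 20.
So the next triple is (green,12,20).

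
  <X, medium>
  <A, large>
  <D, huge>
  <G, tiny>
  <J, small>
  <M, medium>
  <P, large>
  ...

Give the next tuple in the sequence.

Letter: X, A, D, G, J, M, P → S (letters move forward 3 places in the alphabet, wrapping Z→A).
Size goes medium, large, huge, tiny, small, medium, large → huge (repeats medium → large → huge → tiny → small).
So the next tuple is <S, huge>.

<S, huge>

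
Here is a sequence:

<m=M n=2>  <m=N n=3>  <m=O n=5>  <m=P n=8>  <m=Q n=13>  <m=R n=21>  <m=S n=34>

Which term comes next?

<m=T n=55>

M: letters move forward 1 place in the alphabet; M, N, O, P, Q, R, S → T.
For the n, each term is the sum of the two before it: 2, 3, 5, 8, 13, 21, 34 → 55.
So the next term is <m=T n=55>.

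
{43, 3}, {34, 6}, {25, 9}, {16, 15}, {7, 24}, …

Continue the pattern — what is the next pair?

For the first part, −9 each step: 43, 34, 25, 16, 7 → -2.
Second part: 3, 6, 9, 15, 24 → 39 (each term is the sum of the two before it).
Putting it together: {-2, 39}.

{-2, 39}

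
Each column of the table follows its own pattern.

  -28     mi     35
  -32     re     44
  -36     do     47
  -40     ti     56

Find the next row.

First component: −4 each step, so -28, -32, -36, -40 → -44.
Note: runs backward through the solfège scale do→ti; mi, re, do, ti → la.
Third component: alternating steps +9, +3, +9, +3, …; 35, 44, 47, 56 → 59.
Combining the parts gives -44  la  59.

-44  la  59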